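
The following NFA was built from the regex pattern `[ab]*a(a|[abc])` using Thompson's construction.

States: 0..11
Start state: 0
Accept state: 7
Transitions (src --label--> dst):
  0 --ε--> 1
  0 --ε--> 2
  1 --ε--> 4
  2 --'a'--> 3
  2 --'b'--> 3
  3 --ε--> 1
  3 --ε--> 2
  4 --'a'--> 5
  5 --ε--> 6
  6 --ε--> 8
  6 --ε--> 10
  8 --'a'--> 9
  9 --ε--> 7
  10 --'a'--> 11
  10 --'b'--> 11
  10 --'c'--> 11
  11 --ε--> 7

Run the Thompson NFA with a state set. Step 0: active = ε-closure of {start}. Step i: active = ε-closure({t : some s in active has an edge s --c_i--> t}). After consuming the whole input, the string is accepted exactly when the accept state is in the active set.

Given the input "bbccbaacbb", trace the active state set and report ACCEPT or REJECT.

Answer: REJECT

Trace:
start: ε-closure({0}) = {0,1,2,4}
'b' @ 1: {1,2,3,4}
'b' @ 2: {1,2,3,4}
'c' @ 3: {}  — dead — no transitions
rest 'cbaacbb' ignored (set empty)
after full input: {}  (accept=7 not in)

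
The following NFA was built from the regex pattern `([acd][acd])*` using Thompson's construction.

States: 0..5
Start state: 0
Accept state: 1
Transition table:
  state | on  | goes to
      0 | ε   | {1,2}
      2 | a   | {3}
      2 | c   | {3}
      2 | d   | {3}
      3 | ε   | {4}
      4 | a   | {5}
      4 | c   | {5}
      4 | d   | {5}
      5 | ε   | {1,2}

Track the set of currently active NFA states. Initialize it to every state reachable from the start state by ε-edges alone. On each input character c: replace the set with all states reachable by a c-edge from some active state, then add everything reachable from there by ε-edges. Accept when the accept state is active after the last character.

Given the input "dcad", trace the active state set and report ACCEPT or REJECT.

start: ε-closure({0}) = {0,1,2}
'd' @ 1: {3,4}
'c' @ 2: {1,2,5}  [accepting]
'a' @ 3: {3,4}
'd' @ 4: {1,2,5}  [accepting]
end set {1,2,5} — state 1 in

Answer: ACCEPT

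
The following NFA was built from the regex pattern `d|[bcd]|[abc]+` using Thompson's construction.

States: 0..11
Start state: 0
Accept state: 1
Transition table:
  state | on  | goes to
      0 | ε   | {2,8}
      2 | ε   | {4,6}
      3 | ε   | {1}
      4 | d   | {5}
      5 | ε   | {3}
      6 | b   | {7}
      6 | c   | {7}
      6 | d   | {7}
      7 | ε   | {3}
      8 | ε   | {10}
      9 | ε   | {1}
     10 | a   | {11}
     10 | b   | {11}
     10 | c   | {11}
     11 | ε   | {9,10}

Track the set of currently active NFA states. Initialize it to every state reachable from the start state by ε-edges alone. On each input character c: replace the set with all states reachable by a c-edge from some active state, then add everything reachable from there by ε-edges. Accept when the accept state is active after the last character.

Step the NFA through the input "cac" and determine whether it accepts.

Answer: ACCEPT

Steps:
start: ε-closure({0}) = {0,2,4,6,8,10}
'c' @ 1: {1,3,7,9,10,11}  (accept∈set)
'a' @ 2: {1,9,10,11}  (accept∈set)
'c' @ 3: {1,9,10,11}  (accept∈set)
after full input: {1,9,10,11}  (accept=1 in)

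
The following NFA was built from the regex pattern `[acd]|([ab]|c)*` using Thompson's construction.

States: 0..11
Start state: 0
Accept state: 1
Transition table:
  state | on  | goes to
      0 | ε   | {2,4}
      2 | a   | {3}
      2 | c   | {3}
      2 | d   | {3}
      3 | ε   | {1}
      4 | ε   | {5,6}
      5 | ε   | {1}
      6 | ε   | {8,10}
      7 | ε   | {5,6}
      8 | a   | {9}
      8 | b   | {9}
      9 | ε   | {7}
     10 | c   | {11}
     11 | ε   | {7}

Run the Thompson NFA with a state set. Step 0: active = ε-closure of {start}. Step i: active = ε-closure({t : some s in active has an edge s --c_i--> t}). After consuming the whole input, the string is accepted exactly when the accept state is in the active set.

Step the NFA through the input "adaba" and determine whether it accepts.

Answer: REJECT

Derivation:
initial (ε-close {0}): {0,1,2,4,5,6,8,10}
'a' @ 1: {1,3,5,6,7,8,9,10}  [accepting]
'd' @ 2: {}  — dead — no transitions
rest 'aba' ignored (set empty)
after full input: {}  (accept=1 not in)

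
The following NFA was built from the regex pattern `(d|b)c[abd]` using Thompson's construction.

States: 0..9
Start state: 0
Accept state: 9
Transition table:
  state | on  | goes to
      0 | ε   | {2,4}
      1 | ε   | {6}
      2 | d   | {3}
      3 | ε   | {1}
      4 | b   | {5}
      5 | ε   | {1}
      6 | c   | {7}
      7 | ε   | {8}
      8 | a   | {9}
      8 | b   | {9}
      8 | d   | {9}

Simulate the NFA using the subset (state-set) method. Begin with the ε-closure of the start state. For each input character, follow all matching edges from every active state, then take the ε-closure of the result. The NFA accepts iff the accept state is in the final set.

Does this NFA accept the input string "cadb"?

start: ε-closure({0}) = {0,2,4}
'c' @ 1: {}  — state set empty
rest 'adb' ignored (set empty)
final: {}; accept 9 not in set

Answer: REJECT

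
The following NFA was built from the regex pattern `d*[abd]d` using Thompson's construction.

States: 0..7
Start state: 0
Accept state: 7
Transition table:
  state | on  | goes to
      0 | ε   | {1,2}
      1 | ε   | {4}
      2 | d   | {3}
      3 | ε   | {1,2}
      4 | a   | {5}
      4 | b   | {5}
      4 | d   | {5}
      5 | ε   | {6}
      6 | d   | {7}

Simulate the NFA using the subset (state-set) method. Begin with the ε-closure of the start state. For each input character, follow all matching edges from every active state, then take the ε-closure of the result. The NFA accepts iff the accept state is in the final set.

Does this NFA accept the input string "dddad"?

S₀ = ε-closure({0}) = {0,1,2,4}
'd' @ 1: {1,2,3,4,5,6}
'd' @ 2: {1,2,3,4,5,6,7}  [accepting]
'd' @ 3: {1,2,3,4,5,6,7}  [accepting]
'a' @ 4: {5,6}
'd' @ 5: {7}  [accepting]
end set {7} — state 7 in

Answer: ACCEPT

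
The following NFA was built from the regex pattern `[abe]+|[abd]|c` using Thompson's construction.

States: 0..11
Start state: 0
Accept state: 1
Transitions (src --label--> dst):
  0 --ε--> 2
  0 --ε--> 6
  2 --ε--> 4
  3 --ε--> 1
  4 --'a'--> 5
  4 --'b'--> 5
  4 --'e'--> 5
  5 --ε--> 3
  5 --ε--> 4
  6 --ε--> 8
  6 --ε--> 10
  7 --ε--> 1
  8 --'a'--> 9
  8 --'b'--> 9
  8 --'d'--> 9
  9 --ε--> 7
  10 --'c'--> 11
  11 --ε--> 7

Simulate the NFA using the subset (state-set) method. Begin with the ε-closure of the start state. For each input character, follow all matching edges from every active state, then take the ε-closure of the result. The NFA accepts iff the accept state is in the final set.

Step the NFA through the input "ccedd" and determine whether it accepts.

Answer: REJECT

Derivation:
S₀ = ε-closure({0}) = {0,2,4,6,8,10}
'c' @ 1: {1,7,11}  [accepting]
'c' @ 2: {}  — dead — no transitions
rest 'edd' ignored (set empty)
end set {} — state 1 not in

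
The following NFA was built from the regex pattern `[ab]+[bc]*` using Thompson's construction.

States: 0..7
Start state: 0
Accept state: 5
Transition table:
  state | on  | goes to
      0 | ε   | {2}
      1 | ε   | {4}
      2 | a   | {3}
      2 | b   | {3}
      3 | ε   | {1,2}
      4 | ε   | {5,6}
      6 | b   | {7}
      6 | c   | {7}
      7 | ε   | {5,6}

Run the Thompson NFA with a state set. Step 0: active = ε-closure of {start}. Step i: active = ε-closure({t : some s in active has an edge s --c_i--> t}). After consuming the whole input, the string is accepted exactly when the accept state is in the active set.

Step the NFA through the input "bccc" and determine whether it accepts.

Answer: ACCEPT

Trace:
initial (ε-close {0}): {0,2}
'b' @ 1: {1,2,3,4,5,6}  ✓accept
'c' @ 2: {5,6,7}  ✓accept
'c' @ 3: {5,6,7}  ✓accept
'c' @ 4: {5,6,7}  ✓accept
end set {5,6,7} — state 5 in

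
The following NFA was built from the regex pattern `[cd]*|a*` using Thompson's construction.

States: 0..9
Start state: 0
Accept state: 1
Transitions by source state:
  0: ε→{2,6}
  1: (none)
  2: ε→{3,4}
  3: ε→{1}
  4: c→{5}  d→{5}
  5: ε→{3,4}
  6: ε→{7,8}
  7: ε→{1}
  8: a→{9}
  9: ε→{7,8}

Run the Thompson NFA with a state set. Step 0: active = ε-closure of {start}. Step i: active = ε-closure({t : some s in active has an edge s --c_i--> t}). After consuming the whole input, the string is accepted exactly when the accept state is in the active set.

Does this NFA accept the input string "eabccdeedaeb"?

initial (ε-close {0}): {0,1,2,3,4,6,7,8}
'e' @ 1: {}  — no active states
rest 'abccdeedaeb' ignored (set empty)
end set {} — state 1 not in

Answer: REJECT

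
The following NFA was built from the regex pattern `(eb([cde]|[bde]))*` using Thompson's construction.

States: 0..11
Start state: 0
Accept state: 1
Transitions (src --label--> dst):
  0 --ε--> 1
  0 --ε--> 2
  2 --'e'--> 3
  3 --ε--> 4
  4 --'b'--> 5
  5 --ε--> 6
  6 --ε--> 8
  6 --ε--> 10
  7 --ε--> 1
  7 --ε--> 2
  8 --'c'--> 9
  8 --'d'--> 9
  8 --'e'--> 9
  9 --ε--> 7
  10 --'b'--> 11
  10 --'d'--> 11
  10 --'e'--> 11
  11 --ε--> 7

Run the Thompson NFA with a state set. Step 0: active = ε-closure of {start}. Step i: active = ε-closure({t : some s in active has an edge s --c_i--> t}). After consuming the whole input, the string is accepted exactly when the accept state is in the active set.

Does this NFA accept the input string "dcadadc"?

Answer: REJECT

Derivation:
start: ε-closure({0}) = {0,1,2}
'd' @ 1: {}  — no active states
rest 'cadadc' ignored (set empty)
after full input: {}  (accept=1 not in)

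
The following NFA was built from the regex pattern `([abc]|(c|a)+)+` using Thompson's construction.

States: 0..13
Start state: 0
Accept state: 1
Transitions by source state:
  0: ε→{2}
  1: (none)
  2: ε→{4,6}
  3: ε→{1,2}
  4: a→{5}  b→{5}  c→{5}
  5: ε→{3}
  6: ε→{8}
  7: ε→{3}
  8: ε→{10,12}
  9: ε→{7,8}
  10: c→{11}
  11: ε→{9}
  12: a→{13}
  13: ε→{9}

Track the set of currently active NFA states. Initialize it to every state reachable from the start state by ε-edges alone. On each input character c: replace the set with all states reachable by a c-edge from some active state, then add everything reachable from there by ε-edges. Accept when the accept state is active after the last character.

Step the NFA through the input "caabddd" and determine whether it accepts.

Answer: REJECT

Derivation:
start: ε-closure({0}) = {0,2,4,6,8,10,12}
'c' @ 1: {1,2,3,4,5,6,7,8,9,10,11,12}  ✓accept
'a' @ 2: {1,2,3,4,5,6,7,8,9,10,12,13}  ✓accept
'a' @ 3: {1,2,3,4,5,6,7,8,9,10,12,13}  ✓accept
'b' @ 4: {1,2,3,4,5,6,8,10,12}  ✓accept
'd' @ 5: {}  — no active states
rest 'dd' ignored (set empty)
after full input: {}  (accept=1 not in)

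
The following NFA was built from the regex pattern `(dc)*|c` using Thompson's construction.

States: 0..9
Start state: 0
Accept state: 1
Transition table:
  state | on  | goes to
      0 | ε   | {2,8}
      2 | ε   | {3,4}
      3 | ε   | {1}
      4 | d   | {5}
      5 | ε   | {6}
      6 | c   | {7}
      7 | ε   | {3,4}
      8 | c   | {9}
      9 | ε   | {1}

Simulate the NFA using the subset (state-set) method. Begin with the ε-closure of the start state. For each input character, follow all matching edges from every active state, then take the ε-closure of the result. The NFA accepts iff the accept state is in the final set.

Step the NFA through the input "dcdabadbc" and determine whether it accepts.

initial (ε-close {0}): {0,1,2,3,4,8}
'd' @ 1: {5,6}
'c' @ 2: {1,3,4,7}  ✓accept
'd' @ 3: {5,6}
'a' @ 4: {}  — dead — no transitions
rest 'badbc' ignored (set empty)
final: {}; accept 1 not in set

Answer: REJECT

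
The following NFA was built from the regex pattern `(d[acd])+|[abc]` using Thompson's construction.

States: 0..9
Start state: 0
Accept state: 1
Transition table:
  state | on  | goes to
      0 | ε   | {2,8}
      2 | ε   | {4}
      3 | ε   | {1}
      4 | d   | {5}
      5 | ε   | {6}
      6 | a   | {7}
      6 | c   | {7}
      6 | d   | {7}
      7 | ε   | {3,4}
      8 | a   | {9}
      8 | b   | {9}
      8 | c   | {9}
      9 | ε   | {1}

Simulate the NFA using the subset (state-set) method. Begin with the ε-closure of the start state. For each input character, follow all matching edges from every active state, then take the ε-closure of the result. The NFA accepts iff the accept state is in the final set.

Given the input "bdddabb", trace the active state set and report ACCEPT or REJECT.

Answer: REJECT

Derivation:
S₀ = ε-closure({0}) = {0,2,4,8}
'b' @ 1: {1,9}  [accepting]
'd' @ 2: {}  — no active states
rest 'ddabb' ignored (set empty)
final: {}; accept 1 not in set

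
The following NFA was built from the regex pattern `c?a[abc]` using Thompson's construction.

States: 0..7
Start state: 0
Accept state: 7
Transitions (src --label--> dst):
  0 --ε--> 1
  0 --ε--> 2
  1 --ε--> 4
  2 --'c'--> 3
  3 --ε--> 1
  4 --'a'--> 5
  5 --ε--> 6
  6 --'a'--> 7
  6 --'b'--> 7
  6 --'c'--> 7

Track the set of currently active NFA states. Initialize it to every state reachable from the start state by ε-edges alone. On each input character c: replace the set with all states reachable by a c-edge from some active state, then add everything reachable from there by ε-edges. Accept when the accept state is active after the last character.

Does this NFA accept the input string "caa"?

initial (ε-close {0}): {0,1,2,4}
'c' @ 1: {1,3,4}
'a' @ 2: {5,6}
'a' @ 3: {7}  ✓accept
after full input: {7}  (accept=7 in)

Answer: ACCEPT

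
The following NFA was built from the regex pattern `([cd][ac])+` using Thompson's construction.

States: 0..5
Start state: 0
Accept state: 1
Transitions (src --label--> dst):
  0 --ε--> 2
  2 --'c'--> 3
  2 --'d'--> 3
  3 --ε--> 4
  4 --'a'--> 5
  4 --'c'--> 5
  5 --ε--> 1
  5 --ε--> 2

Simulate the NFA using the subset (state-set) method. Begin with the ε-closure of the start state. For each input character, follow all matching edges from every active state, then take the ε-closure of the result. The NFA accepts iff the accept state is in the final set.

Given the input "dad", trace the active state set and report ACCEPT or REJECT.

initial (ε-close {0}): {0,2}
'd' @ 1: {3,4}
'a' @ 2: {1,2,5}  ✓accept
'd' @ 3: {3,4}
final: {3,4}; accept 1 not in set

Answer: REJECT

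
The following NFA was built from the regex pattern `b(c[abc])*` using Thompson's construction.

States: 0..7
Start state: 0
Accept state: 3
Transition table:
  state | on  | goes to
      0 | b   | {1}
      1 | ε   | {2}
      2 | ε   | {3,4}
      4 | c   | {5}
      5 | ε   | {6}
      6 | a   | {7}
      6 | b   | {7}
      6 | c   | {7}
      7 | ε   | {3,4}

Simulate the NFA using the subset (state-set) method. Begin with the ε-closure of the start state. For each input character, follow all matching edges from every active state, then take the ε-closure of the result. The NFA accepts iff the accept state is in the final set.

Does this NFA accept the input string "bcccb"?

S₀ = ε-closure({0}) = {0}
'b' @ 1: {1,2,3,4}  [accepting]
'c' @ 2: {5,6}
'c' @ 3: {3,4,7}  [accepting]
'c' @ 4: {5,6}
'b' @ 5: {3,4,7}  [accepting]
final: {3,4,7}; accept 3 in set

Answer: ACCEPT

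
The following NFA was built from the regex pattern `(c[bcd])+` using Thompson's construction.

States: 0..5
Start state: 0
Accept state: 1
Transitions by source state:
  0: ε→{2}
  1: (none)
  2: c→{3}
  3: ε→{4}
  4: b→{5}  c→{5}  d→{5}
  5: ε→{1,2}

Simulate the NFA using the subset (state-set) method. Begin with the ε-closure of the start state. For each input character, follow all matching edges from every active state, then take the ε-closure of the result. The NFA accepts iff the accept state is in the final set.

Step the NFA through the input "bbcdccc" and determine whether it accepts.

Answer: REJECT

Trace:
S₀ = ε-closure({0}) = {0,2}
'b' @ 1: {}  — no active states
rest 'bcdccc' ignored (set empty)
final: {}; accept 1 not in set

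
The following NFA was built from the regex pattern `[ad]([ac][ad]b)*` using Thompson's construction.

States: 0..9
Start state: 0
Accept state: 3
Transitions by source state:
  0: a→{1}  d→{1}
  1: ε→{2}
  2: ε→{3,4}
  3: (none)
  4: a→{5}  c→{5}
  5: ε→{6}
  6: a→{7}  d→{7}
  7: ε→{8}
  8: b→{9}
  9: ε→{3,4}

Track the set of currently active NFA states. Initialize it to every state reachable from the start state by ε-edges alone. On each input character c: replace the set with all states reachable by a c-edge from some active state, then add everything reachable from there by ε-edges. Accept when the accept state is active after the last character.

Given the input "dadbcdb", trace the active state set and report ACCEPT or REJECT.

Answer: ACCEPT

Trace:
start: ε-closure({0}) = {0}
'd' @ 1: {1,2,3,4}  ✓accept
'a' @ 2: {5,6}
'd' @ 3: {7,8}
'b' @ 4: {3,4,9}  ✓accept
'c' @ 5: {5,6}
'd' @ 6: {7,8}
'b' @ 7: {3,4,9}  ✓accept
final: {3,4,9}; accept 3 in set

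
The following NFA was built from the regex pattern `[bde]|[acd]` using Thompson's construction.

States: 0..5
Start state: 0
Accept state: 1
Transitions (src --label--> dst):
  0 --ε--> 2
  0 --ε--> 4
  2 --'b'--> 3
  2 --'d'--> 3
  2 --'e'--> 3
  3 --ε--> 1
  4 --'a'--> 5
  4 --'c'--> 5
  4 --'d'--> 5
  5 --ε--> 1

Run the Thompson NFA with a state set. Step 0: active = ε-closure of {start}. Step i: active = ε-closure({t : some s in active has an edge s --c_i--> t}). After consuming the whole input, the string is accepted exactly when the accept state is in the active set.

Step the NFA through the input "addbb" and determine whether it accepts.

Answer: REJECT

Steps:
start: ε-closure({0}) = {0,2,4}
'a' @ 1: {1,5}  (accept∈set)
'd' @ 2: {}  — state set empty
rest 'dbb' ignored (set empty)
after full input: {}  (accept=1 not in)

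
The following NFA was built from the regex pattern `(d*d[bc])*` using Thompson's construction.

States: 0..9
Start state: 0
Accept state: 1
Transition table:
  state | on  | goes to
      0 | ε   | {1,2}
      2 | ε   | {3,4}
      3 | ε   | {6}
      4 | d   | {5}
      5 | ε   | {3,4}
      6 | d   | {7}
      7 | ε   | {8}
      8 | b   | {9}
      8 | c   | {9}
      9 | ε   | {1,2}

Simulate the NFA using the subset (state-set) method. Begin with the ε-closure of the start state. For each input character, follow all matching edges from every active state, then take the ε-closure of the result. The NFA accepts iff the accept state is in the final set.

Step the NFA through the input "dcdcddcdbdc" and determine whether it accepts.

S₀ = ε-closure({0}) = {0,1,2,3,4,6}
'd' @ 1: {3,4,5,6,7,8}
'c' @ 2: {1,2,3,4,6,9}  [accepting]
'd' @ 3: {3,4,5,6,7,8}
'c' @ 4: {1,2,3,4,6,9}  [accepting]
'd' @ 5: {3,4,5,6,7,8}
'd' @ 6: {3,4,5,6,7,8}
'c' @ 7: {1,2,3,4,6,9}  [accepting]
'd' @ 8: {3,4,5,6,7,8}
'b' @ 9: {1,2,3,4,6,9}  [accepting]
'd' @ 10: {3,4,5,6,7,8}
'c' @ 11: {1,2,3,4,6,9}  [accepting]
end set {1,2,3,4,6,9} — state 1 in

Answer: ACCEPT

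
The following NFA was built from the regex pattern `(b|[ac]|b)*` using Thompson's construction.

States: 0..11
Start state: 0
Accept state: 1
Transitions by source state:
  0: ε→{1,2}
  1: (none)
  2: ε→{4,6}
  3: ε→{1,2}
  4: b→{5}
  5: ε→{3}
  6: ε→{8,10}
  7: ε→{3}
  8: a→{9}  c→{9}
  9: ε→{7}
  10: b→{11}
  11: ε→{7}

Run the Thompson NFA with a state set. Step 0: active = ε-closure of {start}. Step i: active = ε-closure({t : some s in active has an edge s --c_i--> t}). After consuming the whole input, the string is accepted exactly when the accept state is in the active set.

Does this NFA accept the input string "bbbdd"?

S₀ = ε-closure({0}) = {0,1,2,4,6,8,10}
'b' @ 1: {1,2,3,4,5,6,7,8,10,11}  (accept∈set)
'b' @ 2: {1,2,3,4,5,6,7,8,10,11}  (accept∈set)
'b' @ 3: {1,2,3,4,5,6,7,8,10,11}  (accept∈set)
'd' @ 4: {}  — state set empty
rest 'd' ignored (set empty)
final: {}; accept 1 not in set

Answer: REJECT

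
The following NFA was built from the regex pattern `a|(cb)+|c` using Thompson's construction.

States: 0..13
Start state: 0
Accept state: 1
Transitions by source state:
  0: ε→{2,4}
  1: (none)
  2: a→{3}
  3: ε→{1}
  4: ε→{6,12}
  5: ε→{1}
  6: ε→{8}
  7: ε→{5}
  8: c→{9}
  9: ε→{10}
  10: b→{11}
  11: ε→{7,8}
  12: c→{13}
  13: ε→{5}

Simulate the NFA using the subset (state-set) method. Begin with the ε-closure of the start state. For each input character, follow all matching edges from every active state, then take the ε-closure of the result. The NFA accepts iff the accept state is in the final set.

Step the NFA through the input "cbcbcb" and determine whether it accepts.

S₀ = ε-closure({0}) = {0,2,4,6,8,12}
'c' @ 1: {1,5,9,10,13}  [accepting]
'b' @ 2: {1,5,7,8,11}  [accepting]
'c' @ 3: {9,10}
'b' @ 4: {1,5,7,8,11}  [accepting]
'c' @ 5: {9,10}
'b' @ 6: {1,5,7,8,11}  [accepting]
after full input: {1,5,7,8,11}  (accept=1 in)

Answer: ACCEPT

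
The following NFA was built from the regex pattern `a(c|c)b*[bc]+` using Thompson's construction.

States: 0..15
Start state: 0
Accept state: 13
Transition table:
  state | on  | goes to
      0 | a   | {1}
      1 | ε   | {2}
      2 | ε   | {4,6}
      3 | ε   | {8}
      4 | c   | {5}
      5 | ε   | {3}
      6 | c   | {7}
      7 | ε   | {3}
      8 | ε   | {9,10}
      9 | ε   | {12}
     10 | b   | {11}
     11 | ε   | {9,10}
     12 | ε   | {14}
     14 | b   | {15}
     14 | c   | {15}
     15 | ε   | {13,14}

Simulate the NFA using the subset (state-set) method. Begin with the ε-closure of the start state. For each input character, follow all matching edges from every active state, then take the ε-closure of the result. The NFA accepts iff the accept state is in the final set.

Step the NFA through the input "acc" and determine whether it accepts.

start: ε-closure({0}) = {0}
'a' @ 1: {1,2,4,6}
'c' @ 2: {3,5,7,8,9,10,12,14}
'c' @ 3: {13,14,15}  ✓accept
after full input: {13,14,15}  (accept=13 in)

Answer: ACCEPT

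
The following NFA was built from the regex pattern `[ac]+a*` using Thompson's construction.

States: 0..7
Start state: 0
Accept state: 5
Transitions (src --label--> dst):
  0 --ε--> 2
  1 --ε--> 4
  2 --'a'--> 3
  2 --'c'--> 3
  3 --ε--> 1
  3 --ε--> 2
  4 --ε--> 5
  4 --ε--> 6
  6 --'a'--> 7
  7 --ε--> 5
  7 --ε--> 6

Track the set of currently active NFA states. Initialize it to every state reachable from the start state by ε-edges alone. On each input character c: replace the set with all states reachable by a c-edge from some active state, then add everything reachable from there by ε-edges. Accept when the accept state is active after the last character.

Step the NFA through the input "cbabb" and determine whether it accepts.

Answer: REJECT

Steps:
initial (ε-close {0}): {0,2}
'c' @ 1: {1,2,3,4,5,6}  ✓accept
'b' @ 2: {}  — no active states
rest 'abb' ignored (set empty)
end set {} — state 5 not in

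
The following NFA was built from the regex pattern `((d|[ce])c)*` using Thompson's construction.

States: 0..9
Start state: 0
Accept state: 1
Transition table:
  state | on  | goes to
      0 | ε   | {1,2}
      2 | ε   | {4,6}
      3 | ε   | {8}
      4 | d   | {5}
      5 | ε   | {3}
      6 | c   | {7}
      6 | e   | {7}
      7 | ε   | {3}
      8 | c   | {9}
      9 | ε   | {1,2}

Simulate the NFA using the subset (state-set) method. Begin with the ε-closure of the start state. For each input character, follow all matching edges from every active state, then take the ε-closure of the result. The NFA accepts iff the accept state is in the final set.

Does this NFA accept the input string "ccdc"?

Answer: ACCEPT

Steps:
S₀ = ε-closure({0}) = {0,1,2,4,6}
'c' @ 1: {3,7,8}
'c' @ 2: {1,2,4,6,9}  [accepting]
'd' @ 3: {3,5,8}
'c' @ 4: {1,2,4,6,9}  [accepting]
final: {1,2,4,6,9}; accept 1 in set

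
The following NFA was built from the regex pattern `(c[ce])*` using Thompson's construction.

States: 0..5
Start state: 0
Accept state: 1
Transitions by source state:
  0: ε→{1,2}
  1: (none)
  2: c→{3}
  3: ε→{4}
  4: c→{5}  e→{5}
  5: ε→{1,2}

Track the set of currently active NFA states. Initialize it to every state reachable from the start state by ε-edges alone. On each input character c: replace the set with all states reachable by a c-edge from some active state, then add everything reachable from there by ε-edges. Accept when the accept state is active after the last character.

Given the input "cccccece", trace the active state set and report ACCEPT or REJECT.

Answer: ACCEPT

Steps:
initial (ε-close {0}): {0,1,2}
'c' @ 1: {3,4}
'c' @ 2: {1,2,5}  [accepting]
'c' @ 3: {3,4}
'c' @ 4: {1,2,5}  [accepting]
'c' @ 5: {3,4}
'e' @ 6: {1,2,5}  [accepting]
'c' @ 7: {3,4}
'e' @ 8: {1,2,5}  [accepting]
end set {1,2,5} — state 1 in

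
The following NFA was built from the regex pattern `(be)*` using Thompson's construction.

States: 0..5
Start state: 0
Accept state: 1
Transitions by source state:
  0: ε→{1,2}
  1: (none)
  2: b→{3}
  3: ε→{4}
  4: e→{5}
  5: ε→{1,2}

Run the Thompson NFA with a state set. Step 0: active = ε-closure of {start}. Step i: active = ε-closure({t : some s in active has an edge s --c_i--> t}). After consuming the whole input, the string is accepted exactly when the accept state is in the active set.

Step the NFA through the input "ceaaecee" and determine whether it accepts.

S₀ = ε-closure({0}) = {0,1,2}
'c' @ 1: {}  — no active states
rest 'eaaecee' ignored (set empty)
after full input: {}  (accept=1 not in)

Answer: REJECT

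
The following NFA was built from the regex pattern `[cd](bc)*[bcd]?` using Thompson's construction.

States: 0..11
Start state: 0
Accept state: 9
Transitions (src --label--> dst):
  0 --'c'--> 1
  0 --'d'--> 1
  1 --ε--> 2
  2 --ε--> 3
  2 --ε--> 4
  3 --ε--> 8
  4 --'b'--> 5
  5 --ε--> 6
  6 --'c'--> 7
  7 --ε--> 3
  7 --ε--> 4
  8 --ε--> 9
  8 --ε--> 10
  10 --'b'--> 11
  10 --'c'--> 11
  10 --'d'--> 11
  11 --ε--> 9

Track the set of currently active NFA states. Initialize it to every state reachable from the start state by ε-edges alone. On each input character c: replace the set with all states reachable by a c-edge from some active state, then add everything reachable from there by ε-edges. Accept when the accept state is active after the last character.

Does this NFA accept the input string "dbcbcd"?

Answer: ACCEPT

Steps:
S₀ = ε-closure({0}) = {0}
'd' @ 1: {1,2,3,4,8,9,10}  ✓accept
'b' @ 2: {5,6,9,11}  ✓accept
'c' @ 3: {3,4,7,8,9,10}  ✓accept
'b' @ 4: {5,6,9,11}  ✓accept
'c' @ 5: {3,4,7,8,9,10}  ✓accept
'd' @ 6: {9,11}  ✓accept
end set {9,11} — state 9 in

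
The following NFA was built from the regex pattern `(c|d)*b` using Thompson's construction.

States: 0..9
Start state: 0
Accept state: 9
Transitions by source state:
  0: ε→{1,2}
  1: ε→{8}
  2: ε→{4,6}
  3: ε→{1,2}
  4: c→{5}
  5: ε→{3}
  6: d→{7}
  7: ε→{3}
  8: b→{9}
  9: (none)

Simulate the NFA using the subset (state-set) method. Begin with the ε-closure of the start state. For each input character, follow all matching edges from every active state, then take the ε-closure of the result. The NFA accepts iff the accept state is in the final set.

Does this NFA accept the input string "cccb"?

Answer: ACCEPT

Steps:
start: ε-closure({0}) = {0,1,2,4,6,8}
'c' @ 1: {1,2,3,4,5,6,8}
'c' @ 2: {1,2,3,4,5,6,8}
'c' @ 3: {1,2,3,4,5,6,8}
'b' @ 4: {9}  [accepting]
end set {9} — state 9 in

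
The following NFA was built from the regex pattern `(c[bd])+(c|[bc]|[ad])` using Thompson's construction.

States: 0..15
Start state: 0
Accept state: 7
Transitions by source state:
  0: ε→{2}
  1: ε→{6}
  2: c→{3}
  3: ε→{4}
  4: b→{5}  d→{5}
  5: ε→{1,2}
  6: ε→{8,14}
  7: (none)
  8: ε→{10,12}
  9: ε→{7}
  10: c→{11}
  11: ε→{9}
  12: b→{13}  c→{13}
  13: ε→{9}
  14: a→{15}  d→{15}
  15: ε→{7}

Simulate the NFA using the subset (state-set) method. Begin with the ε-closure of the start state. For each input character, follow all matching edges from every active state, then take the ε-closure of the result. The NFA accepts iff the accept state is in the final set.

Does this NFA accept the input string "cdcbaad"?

Answer: REJECT

Steps:
start: ε-closure({0}) = {0,2}
'c' @ 1: {3,4}
'd' @ 2: {1,2,5,6,8,10,12,14}
'c' @ 3: {3,4,7,9,11,13}  [accepting]
'b' @ 4: {1,2,5,6,8,10,12,14}
'a' @ 5: {7,15}  [accepting]
'a' @ 6: {}  — dead — no transitions
rest 'd' ignored (set empty)
final: {}; accept 7 not in set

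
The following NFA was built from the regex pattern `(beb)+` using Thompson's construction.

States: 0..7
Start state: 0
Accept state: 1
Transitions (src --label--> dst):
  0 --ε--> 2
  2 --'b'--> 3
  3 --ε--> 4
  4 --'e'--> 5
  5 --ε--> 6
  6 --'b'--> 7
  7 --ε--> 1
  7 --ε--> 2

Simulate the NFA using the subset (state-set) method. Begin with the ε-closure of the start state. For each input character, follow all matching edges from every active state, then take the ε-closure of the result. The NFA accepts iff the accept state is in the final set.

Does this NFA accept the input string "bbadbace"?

Answer: REJECT

Derivation:
start: ε-closure({0}) = {0,2}
'b' @ 1: {3,4}
'b' @ 2: {}  — state set empty
rest 'adbace' ignored (set empty)
final: {}; accept 1 not in set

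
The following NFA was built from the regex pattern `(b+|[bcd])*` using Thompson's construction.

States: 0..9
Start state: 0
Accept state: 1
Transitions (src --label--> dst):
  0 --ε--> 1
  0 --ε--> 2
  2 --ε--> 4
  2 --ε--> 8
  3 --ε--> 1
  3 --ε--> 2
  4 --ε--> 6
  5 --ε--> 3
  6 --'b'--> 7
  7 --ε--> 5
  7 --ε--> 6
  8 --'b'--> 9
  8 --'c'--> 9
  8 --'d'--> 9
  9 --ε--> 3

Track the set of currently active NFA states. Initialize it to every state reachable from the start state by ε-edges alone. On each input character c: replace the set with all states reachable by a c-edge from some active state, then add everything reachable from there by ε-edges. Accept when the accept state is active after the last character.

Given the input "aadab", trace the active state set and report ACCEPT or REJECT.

Answer: REJECT

Steps:
initial (ε-close {0}): {0,1,2,4,6,8}
'a' @ 1: {}  — no active states
rest 'adab' ignored (set empty)
end set {} — state 1 not in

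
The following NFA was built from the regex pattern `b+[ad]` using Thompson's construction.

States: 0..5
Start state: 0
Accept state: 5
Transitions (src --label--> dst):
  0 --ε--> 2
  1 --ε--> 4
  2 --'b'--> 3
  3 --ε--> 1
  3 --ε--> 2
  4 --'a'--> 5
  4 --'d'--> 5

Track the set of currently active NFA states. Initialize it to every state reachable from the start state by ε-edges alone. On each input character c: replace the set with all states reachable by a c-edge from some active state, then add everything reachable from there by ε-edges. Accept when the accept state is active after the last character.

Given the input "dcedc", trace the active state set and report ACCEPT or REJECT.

S₀ = ε-closure({0}) = {0,2}
'd' @ 1: {}  — state set empty
rest 'cedc' ignored (set empty)
after full input: {}  (accept=5 not in)

Answer: REJECT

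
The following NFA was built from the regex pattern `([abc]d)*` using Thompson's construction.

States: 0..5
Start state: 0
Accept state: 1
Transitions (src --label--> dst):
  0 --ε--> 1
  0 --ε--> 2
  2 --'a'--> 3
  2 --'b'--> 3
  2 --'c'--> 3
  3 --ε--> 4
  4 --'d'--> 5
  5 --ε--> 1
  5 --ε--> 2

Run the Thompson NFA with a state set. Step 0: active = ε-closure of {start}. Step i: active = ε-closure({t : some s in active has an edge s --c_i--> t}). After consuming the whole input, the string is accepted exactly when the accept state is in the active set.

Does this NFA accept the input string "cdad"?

Answer: ACCEPT

Trace:
initial (ε-close {0}): {0,1,2}
'c' @ 1: {3,4}
'd' @ 2: {1,2,5}  ✓accept
'a' @ 3: {3,4}
'd' @ 4: {1,2,5}  ✓accept
end set {1,2,5} — state 1 in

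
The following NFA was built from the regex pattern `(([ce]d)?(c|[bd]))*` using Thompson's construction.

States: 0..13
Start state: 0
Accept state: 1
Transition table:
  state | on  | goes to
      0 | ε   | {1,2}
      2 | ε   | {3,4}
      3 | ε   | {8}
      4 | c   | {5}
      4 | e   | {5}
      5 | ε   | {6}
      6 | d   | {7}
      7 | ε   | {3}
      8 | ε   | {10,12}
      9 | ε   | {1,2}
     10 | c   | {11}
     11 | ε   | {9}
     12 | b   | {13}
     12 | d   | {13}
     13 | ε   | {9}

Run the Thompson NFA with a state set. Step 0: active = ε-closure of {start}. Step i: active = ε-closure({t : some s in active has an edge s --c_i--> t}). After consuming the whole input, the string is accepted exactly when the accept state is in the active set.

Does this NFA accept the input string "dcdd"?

S₀ = ε-closure({0}) = {0,1,2,3,4,8,10,12}
'd' @ 1: {1,2,3,4,8,9,10,12,13}  (accept∈set)
'c' @ 2: {1,2,3,4,5,6,8,9,10,11,12}  (accept∈set)
'd' @ 3: {1,2,3,4,7,8,9,10,12,13}  (accept∈set)
'd' @ 4: {1,2,3,4,8,9,10,12,13}  (accept∈set)
after full input: {1,2,3,4,8,9,10,12,13}  (accept=1 in)

Answer: ACCEPT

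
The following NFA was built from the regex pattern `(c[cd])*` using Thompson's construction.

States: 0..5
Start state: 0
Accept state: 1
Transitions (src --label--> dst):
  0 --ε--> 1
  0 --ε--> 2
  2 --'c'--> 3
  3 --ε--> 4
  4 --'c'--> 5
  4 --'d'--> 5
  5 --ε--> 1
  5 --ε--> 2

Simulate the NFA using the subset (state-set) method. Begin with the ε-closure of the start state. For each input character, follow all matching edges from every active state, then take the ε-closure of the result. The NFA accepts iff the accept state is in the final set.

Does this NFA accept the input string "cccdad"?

Answer: REJECT

Steps:
start: ε-closure({0}) = {0,1,2}
'c' @ 1: {3,4}
'c' @ 2: {1,2,5}  (accept∈set)
'c' @ 3: {3,4}
'd' @ 4: {1,2,5}  (accept∈set)
'a' @ 5: {}  — state set empty
rest 'd' ignored (set empty)
after full input: {}  (accept=1 not in)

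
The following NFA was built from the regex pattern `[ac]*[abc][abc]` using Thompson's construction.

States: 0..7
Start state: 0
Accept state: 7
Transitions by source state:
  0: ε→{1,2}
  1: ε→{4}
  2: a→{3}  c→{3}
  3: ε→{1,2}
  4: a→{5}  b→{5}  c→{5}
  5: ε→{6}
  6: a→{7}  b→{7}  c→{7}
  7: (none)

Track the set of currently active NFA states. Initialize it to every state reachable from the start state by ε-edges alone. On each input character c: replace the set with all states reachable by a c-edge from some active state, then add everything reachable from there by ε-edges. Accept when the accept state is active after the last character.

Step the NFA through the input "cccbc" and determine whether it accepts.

Answer: ACCEPT

Steps:
start: ε-closure({0}) = {0,1,2,4}
'c' @ 1: {1,2,3,4,5,6}
'c' @ 2: {1,2,3,4,5,6,7}  (accept∈set)
'c' @ 3: {1,2,3,4,5,6,7}  (accept∈set)
'b' @ 4: {5,6,7}  (accept∈set)
'c' @ 5: {7}  (accept∈set)
end set {7} — state 7 in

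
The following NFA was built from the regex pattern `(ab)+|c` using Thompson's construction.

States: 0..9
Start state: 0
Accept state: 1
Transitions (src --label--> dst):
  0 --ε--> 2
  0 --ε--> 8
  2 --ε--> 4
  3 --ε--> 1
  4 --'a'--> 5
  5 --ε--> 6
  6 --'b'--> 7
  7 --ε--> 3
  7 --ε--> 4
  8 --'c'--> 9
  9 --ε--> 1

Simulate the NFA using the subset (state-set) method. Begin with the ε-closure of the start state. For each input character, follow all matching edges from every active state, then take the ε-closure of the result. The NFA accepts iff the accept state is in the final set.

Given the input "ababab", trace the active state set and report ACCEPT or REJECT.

initial (ε-close {0}): {0,2,4,8}
'a' @ 1: {5,6}
'b' @ 2: {1,3,4,7}  (accept∈set)
'a' @ 3: {5,6}
'b' @ 4: {1,3,4,7}  (accept∈set)
'a' @ 5: {5,6}
'b' @ 6: {1,3,4,7}  (accept∈set)
final: {1,3,4,7}; accept 1 in set

Answer: ACCEPT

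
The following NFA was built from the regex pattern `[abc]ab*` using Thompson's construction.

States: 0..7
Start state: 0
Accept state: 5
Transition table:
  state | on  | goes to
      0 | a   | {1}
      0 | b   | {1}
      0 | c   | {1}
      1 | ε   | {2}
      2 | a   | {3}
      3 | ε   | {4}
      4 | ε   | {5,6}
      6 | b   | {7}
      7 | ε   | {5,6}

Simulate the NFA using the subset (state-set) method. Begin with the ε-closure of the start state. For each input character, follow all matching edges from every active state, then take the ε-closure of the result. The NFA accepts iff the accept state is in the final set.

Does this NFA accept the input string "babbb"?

Answer: ACCEPT

Derivation:
initial (ε-close {0}): {0}
'b' @ 1: {1,2}
'a' @ 2: {3,4,5,6}  ✓accept
'b' @ 3: {5,6,7}  ✓accept
'b' @ 4: {5,6,7}  ✓accept
'b' @ 5: {5,6,7}  ✓accept
after full input: {5,6,7}  (accept=5 in)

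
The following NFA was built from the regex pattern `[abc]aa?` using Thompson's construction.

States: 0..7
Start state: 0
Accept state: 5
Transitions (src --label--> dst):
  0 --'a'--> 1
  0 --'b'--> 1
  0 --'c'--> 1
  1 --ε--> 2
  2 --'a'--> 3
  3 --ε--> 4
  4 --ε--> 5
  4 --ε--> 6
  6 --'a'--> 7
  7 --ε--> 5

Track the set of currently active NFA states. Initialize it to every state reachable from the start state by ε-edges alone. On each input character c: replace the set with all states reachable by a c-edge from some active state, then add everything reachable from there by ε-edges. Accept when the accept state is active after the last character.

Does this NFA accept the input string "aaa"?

initial (ε-close {0}): {0}
'a' @ 1: {1,2}
'a' @ 2: {3,4,5,6}  ✓accept
'a' @ 3: {5,7}  ✓accept
end set {5,7} — state 5 in

Answer: ACCEPT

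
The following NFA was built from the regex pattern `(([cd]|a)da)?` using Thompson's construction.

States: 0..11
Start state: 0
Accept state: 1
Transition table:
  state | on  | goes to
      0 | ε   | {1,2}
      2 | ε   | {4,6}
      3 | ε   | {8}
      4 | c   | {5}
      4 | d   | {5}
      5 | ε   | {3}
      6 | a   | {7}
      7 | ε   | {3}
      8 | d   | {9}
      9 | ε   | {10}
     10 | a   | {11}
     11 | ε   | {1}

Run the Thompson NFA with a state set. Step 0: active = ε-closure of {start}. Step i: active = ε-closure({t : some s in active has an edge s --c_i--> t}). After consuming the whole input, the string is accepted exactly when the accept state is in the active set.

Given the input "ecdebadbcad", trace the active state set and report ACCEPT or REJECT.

initial (ε-close {0}): {0,1,2,4,6}
'e' @ 1: {}  — no active states
rest 'cdebadbcad' ignored (set empty)
end set {} — state 1 not in

Answer: REJECT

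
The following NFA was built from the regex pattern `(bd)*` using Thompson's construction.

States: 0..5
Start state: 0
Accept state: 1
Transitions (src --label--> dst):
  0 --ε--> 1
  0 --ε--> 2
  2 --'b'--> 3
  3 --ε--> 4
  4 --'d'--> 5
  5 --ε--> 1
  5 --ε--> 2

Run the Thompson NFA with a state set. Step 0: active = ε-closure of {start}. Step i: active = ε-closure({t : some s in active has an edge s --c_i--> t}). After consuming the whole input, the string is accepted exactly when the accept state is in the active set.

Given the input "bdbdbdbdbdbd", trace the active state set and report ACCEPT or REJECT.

S₀ = ε-closure({0}) = {0,1,2}
'b' @ 1: {3,4}
'd' @ 2: {1,2,5}  ✓accept
'b' @ 3: {3,4}
'd' @ 4: {1,2,5}  ✓accept
'b' @ 5: {3,4}
'd' @ 6: {1,2,5}  ✓accept
'b' @ 7: {3,4}
'd' @ 8: {1,2,5}  ✓accept
'b' @ 9: {3,4}
'd' @ 10: {1,2,5}  ✓accept
'b' @ 11: {3,4}
'd' @ 12: {1,2,5}  ✓accept
end set {1,2,5} — state 1 in

Answer: ACCEPT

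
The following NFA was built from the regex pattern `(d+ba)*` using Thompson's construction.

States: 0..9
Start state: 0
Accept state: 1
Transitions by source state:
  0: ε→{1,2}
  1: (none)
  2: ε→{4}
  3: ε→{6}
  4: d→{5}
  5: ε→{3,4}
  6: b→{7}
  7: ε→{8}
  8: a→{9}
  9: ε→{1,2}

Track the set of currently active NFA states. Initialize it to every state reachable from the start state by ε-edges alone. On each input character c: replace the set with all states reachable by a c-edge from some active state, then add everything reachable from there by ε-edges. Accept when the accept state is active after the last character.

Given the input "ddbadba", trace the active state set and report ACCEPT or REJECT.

start: ε-closure({0}) = {0,1,2,4}
'd' @ 1: {3,4,5,6}
'd' @ 2: {3,4,5,6}
'b' @ 3: {7,8}
'a' @ 4: {1,2,4,9}  (accept∈set)
'd' @ 5: {3,4,5,6}
'b' @ 6: {7,8}
'a' @ 7: {1,2,4,9}  (accept∈set)
end set {1,2,4,9} — state 1 in

Answer: ACCEPT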